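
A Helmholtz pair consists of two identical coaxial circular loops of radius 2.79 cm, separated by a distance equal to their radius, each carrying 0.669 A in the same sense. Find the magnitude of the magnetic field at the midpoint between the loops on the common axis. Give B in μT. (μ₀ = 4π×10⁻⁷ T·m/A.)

B ≈ 21.6 μT

Each loop contributes B = μ₀IR²/[2(R²+z²)^(3/2)] on the axis, with z measured from that loop.
Loop 1 (z = 0.01395 m): B₁ = 1.08×10⁻⁵ T. Loop 2 (z = 0.01395 m): B₂ = 1.08×10⁻⁵ T.
The fields add: B = B₁ + B₂ = 2.16×10⁻⁵ T.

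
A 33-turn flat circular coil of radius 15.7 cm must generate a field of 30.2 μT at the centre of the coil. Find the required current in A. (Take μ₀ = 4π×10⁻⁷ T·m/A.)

I ≈ 0.229 A

For an N-turn coil, B = Nμ₀I/(2R) with R = 0.157 m, so I = 2RB/(Nμ₀) = 2 × 0.157 × 3.02×10⁻⁵ / (33 × 4π×10⁻⁷) = 0.229 A.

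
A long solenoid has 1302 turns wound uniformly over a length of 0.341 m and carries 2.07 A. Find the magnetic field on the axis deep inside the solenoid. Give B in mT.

Inside a long solenoid, B = μ₀nI with n = 3818 turns/m.
B = 4π×10⁻⁷ × 3818 × 2.07 = 9.93×10⁻³ T.

B ≈ 9.93 mT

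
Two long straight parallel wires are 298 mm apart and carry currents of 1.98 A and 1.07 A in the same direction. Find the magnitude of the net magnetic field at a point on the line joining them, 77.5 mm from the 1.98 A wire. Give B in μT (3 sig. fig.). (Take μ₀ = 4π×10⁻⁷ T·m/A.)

B ≈ 4.14 μT

Each long wire gives B = μ₀I/(2πd). Distances are d₁ = 0.0775 m and d₂ = 0.2205 m.
B₁ = 5.11×10⁻⁶ T, B₂ = 9.71×10⁻⁷ T.
Between parallel currents the two contributions point in opposite directions, so they subtract. B = |B₁ − B₂| = |5.11×10⁻⁶ − 9.71×10⁻⁷| = 4.14×10⁻⁶ T.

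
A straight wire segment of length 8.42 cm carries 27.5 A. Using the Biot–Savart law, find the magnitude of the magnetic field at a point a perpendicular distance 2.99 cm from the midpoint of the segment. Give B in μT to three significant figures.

B ≈ 150 μT

For a finite straight segment, B = (μ₀I/4πd)(sinθ₁ + sinθ₂), where θ₁, θ₂ are the angles from the perpendicular to each end.
The perpendicular from the point meets the wire at its midpoint, so each end is L/2 = 0.0421 m away along the wire.
sinθ₁ = 0.0421/√(0.0421²+0.0299²) = 0.8153; sinθ₂ = 0.0421/√(0.0421²+0.0299²) = 0.8153.
B = (4π×10⁻⁷ × 27.5) / (4π × 0.0299) × (0.8153 + 0.8153) = 1.50×10⁻⁴ T.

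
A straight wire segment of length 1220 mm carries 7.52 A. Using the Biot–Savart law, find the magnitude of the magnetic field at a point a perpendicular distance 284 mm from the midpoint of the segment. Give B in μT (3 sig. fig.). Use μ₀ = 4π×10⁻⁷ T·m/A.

For a finite straight segment, B = (μ₀I/4πd)(sinθ₁ + sinθ₂), where θ₁, θ₂ are the angles from the perpendicular to each end.
The perpendicular from the point meets the wire at its midpoint, so each end is L/2 = 0.61 m away along the wire.
sinθ₁ = 0.61/√(0.61²+0.284²) = 0.9066; sinθ₂ = 0.61/√(0.61²+0.284²) = 0.9066.
B = (4π×10⁻⁷ × 7.52) / (4π × 0.284) × (0.9066 + 0.9066) = 4.80×10⁻⁶ T.

B ≈ 4.80 μT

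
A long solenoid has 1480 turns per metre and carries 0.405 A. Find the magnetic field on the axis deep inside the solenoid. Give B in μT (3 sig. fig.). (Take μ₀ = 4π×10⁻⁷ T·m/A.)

Inside a long solenoid, B = μ₀nI with n = 1480 turns/m.
B = 4π×10⁻⁷ × 1480 × 0.405 = 7.53×10⁻⁴ T.

B ≈ 753 μT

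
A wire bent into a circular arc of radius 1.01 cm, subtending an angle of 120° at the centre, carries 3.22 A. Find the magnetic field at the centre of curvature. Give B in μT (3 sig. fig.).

The Biot–Savart field of a circular arc at its centre is B = μ₀Iφ/(4πR), with φ = 2.094 rad.
B = (4π×10⁻⁷ × 3.22 × 2.094) / (4π × 0.0101) = 6.68×10⁻⁵ T.

B ≈ 66.8 μT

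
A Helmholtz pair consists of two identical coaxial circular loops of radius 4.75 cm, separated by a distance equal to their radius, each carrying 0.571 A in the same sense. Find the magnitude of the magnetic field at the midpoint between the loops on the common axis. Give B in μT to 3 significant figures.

B ≈ 10.8 μT

Each loop contributes B = μ₀IR²/[2(R²+z²)^(3/2)] on the axis, with z measured from that loop.
Loop 1 (z = 0.02375 m): B₁ = 5.40×10⁻⁶ T. Loop 2 (z = 0.02375 m): B₂ = 5.40×10⁻⁶ T.
The fields add: B = B₁ + B₂ = 1.08×10⁻⁵ T.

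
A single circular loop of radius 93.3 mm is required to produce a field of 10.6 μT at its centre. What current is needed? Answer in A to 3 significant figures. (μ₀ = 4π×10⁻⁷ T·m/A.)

I ≈ 1.57 A

At the centre of a circular loop B = μ₀I/(2R), so I = 2RB/μ₀.
With R = 0.0933 m, I = 2 × 0.0933 × 1.06×10⁻⁵ / (4π×10⁻⁷) = 1.57 A.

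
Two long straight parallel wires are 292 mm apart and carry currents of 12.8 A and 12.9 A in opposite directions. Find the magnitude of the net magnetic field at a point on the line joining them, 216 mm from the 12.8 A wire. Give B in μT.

Each long wire gives B = μ₀I/(2πd). Distances are d₁ = 0.216 m and d₂ = 0.076 m.
B₁ = 1.19×10⁻⁵ T, B₂ = 3.39×10⁻⁵ T.
Between antiparallel currents both contributions point the same way, so they add. B = B₁ + B₂ = 1.19×10⁻⁵ + 3.39×10⁻⁵ = 4.58×10⁻⁵ T.

B ≈ 45.8 μT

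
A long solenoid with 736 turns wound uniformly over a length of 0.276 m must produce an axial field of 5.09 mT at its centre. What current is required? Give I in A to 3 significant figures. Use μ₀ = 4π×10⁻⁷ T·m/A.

Inside a long solenoid B = μ₀nI with n = 2667 m⁻¹, so I = B/(μ₀n).
I = 5.09×10⁻³ / (4π×10⁻⁷ × 2667) = 1.52 A.

I ≈ 1.52 A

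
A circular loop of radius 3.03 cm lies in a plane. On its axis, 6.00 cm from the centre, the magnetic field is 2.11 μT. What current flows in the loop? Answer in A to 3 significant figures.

I ≈ 1.11 A

On the axis of a loop, B = μ₀IR²/[2(R²+z²)^(3/2)], so I = 2B(R²+z²)^(3/2)/(μ₀R²).
R² + z² = 0.0009181 + 0.0036 = 0.004518 m²; raised to 3/2 gives 3.04×10⁻⁴ m³.
I = 2 × 2.11×10⁻⁶ × 3.04×10⁻⁴ / (1.26×10⁻⁶ × 0.0009181) = 1.11 A.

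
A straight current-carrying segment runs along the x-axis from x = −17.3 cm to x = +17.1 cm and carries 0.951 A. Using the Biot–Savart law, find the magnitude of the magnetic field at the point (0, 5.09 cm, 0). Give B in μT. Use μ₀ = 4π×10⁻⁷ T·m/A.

For a finite straight segment, B = (μ₀I/4πd)(sinθ₁ + sinθ₂), where θ₁, θ₂ are the angles from the perpendicular to each end.
The perpendicular distance is d = 0.0509 m; the end-offsets along the wire are a = 0.173 m and b = 0.171 m.
sinθ₁ = 0.173/√(0.173²+0.0509²) = 0.9593; sinθ₂ = 0.171/√(0.171²+0.0509²) = 0.9584.
B = (4π×10⁻⁷ × 0.951) / (4π × 0.0509) × (0.9593 + 0.9584) = 3.58×10⁻⁶ T.

B ≈ 3.58 μT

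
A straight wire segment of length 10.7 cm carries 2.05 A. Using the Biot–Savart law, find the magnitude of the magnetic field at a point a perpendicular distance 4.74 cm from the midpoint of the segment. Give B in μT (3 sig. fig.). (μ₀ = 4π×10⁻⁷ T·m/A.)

For a finite straight segment, B = (μ₀I/4πd)(sinθ₁ + sinθ₂), where θ₁, θ₂ are the angles from the perpendicular to each end.
The perpendicular from the point meets the wire at its midpoint, so each end is L/2 = 0.0535 m away along the wire.
sinθ₁ = 0.0535/√(0.0535²+0.0474²) = 0.7485; sinθ₂ = 0.0535/√(0.0535²+0.0474²) = 0.7485.
B = (4π×10⁻⁷ × 2.05) / (4π × 0.0474) × (0.7485 + 0.7485) = 6.47×10⁻⁶ T.

B ≈ 6.47 μT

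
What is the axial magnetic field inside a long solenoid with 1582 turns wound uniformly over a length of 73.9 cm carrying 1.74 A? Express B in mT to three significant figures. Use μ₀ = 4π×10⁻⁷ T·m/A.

B ≈ 4.68 mT

Inside a long solenoid, B = μ₀nI with n = 2141 turns/m.
B = 4π×10⁻⁷ × 2141 × 1.74 = 4.68×10⁻³ T.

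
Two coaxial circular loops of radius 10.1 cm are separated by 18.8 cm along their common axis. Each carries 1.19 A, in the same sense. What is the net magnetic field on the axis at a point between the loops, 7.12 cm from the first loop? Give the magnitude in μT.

Each loop contributes B = μ₀IR²/[2(R²+z²)^(3/2)] on the axis, with z measured from that loop.
Loop 1 (z = 0.0712 m): B₁ = 4.04×10⁻⁶ T. Loop 2 (z = 0.1168 m): B₂ = 2.07×10⁻⁶ T.
The fields add: B = B₁ + B₂ = 6.11×10⁻⁶ T.

B ≈ 6.11 μT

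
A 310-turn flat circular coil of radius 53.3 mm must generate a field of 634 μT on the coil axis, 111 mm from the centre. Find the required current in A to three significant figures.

I ≈ 2.14 A

For an N-turn coil, B = Nμ₀IR²/[2(R²+z²)^(3/2)] with R = 0.0533 m, z = 0.111 m, so I = 2B(R²+z²)^(3/2)/(Nμ₀R²) = 2 × 6.34×10⁻⁴ × 1.87×10⁻³ / (310 × 4π×10⁻⁷ × 0.002841) = 2.14 A.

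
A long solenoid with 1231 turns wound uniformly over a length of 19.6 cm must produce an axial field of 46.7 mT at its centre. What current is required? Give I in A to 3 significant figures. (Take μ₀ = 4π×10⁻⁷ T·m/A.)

Inside a long solenoid B = μ₀nI with n = 6281 m⁻¹, so I = B/(μ₀n).
I = 4.67×10⁻² / (4π×10⁻⁷ × 6281) = 5.92 A.

I ≈ 5.92 A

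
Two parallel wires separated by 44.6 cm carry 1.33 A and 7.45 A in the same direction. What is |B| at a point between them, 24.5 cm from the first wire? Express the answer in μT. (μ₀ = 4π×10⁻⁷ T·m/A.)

B ≈ 6.33 μT

Each long wire gives B = μ₀I/(2πd). Distances are d₁ = 0.245 m and d₂ = 0.201 m.
B₁ = 1.09×10⁻⁶ T, B₂ = 7.41×10⁻⁶ T.
Between parallel currents the two contributions point in opposite directions, so they subtract. B = |B₁ − B₂| = |1.09×10⁻⁶ − 7.41×10⁻⁶| = 6.33×10⁻⁶ T.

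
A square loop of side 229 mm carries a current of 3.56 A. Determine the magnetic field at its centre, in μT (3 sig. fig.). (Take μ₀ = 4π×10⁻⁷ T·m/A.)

B ≈ 17.6 μT

Each side is a finite straight segment at perpendicular distance d = a/(2 tan(π/4)) = 0.1145 m from the centre, with end-angles ±π/4.
One side contributes B₁ = (μ₀I/4πd)·2 sin(π/4) = 4.40×10⁻⁶ T.
All 4 sides add in the same direction: B = 4 × 4.40×10⁻⁶ = 1.76×10⁻⁵ T.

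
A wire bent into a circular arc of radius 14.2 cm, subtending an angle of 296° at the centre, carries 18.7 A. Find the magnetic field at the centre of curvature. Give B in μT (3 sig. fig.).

B ≈ 68.0 μT

The Biot–Savart field of a circular arc at its centre is B = μ₀Iφ/(4πR), with φ = 5.166 rad.
B = (4π×10⁻⁷ × 18.7 × 5.166) / (4π × 0.142) = 6.80×10⁻⁵ T.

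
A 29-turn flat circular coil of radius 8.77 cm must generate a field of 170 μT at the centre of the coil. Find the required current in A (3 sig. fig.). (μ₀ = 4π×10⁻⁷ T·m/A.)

I ≈ 0.818 A

For an N-turn coil, B = Nμ₀I/(2R) with R = 0.0877 m, so I = 2RB/(Nμ₀) = 2 × 0.0877 × 1.70×10⁻⁴ / (29 × 4π×10⁻⁷) = 0.818 A.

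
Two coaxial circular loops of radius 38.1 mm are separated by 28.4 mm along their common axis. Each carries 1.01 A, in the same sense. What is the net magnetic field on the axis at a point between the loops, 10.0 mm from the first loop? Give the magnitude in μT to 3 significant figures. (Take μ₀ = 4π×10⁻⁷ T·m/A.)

Each loop contributes B = μ₀IR²/[2(R²+z²)^(3/2)] on the axis, with z measured from that loop.
Loop 1 (z = 0.01 m): B₁ = 1.51×10⁻⁵ T. Loop 2 (z = 0.0184 m): B₂ = 1.22×10⁻⁵ T.
The fields add: B = B₁ + B₂ = 2.72×10⁻⁵ T.

B ≈ 27.2 μT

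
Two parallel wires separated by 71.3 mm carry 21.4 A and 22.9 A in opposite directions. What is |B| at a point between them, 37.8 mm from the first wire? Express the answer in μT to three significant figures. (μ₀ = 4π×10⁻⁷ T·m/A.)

Each long wire gives B = μ₀I/(2πd). Distances are d₁ = 0.0378 m and d₂ = 0.0335 m.
B₁ = 1.13×10⁻⁴ T, B₂ = 1.37×10⁻⁴ T.
Between antiparallel currents both contributions point the same way, so they add. B = B₁ + B₂ = 1.13×10⁻⁴ + 1.37×10⁻⁴ = 2.50×10⁻⁴ T.

B ≈ 250 μT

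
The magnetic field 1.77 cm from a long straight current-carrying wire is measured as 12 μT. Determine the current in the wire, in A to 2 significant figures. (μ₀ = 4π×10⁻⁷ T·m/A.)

For a long straight wire B = μ₀I/(2πd), so I = 2πdB/μ₀.
I = 2π × 0.0177 × 1.20×10⁻⁵ / (4π×10⁻⁷) = 1.06 A.

I ≈ 1.1 A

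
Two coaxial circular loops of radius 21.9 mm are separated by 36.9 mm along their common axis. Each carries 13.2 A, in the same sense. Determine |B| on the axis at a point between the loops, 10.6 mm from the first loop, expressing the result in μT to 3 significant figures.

Each loop contributes B = μ₀IR²/[2(R²+z²)^(3/2)] on the axis, with z measured from that loop.
Loop 1 (z = 0.0106 m): B₁ = 2.76×10⁻⁴ T. Loop 2 (z = 0.0263 m): B₂ = 9.92×10⁻⁵ T.
The fields add: B = B₁ + B₂ = 3.75×10⁻⁴ T.

B ≈ 375 μT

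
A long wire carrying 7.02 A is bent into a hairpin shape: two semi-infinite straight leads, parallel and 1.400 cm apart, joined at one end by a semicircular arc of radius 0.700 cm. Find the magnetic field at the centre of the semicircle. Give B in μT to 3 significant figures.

B ≈ 516 μT

The semicircular arc contributes B_arc = μ₀I·π/(4πR) = μ₀I/(4R) = 3.15×10⁻⁴ T.
Each semi-infinite lead is at perpendicular distance R = 0.007 m from the centre, with the perpendicular foot at its near end, so it contributes μ₀I/(4πR); both point the same way, together 2.01×10⁻⁴ T.
Arc and leads all point the same direction: B = 3.15×10⁻⁴ + 2.01×10⁻⁴ = 5.16×10⁻⁴ T.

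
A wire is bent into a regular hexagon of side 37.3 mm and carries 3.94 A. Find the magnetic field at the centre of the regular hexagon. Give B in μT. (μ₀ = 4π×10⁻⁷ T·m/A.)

B ≈ 73.2 μT

Each side is a finite straight segment at perpendicular distance d = a/(2 tan(π/6)) = 0.0323 m from the centre, with end-angles ±π/6.
One side contributes B₁ = (μ₀I/4πd)·2 sin(π/6) = 1.22×10⁻⁵ T.
All 6 sides add in the same direction: B = 6 × 1.22×10⁻⁵ = 7.32×10⁻⁵ T.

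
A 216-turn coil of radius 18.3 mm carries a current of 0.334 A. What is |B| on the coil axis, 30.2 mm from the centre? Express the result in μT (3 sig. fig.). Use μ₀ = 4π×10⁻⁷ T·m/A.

B ≈ 345 μT

For an N-turn flat coil, B = Nμ₀IR²/[2(R²+z²)^(3/2)] with R = 0.0183 m, z = 0.0302 m.
B = 216 × 1.60×10⁻⁶ T = 3.45×10⁻⁴ T.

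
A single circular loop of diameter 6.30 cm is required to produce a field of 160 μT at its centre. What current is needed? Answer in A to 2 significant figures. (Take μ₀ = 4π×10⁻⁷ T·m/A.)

I ≈ 8.0 A

At the centre of a circular loop B = μ₀I/(2R), so I = 2RB/μ₀.
With R = 0.0315 m, I = 2 × 0.0315 × 1.60×10⁻⁴ / (4π×10⁻⁷) = 8.02 A.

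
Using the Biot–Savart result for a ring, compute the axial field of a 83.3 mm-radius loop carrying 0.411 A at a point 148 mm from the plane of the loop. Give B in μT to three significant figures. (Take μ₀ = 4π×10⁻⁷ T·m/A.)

On the axis of a circular loop, B = μ₀IR² / [2(R²+z²)^(3/2)].
R² + z² = (0.0833)² + (0.148)² = 0.02884 m², and (R²+z²)^(3/2) = 4.90×10⁻³ m³.
B = (4π×10⁻⁷ × 0.411 × 0.006939) / (2 × 4.90×10⁻³) = 3.66×10⁻⁷ T.

B ≈ 0.366 μT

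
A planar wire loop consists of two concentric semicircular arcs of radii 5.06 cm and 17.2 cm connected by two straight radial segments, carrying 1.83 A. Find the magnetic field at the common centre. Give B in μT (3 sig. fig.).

The radial connectors point toward the centre, so dl × r̂ = 0 and they contribute nothing.
Each semicircle gives μ₀I/(4R): inner arc 1.14×10⁻⁵ T, outer arc 3.34×10⁻⁶ T.
The two arcs carry current in opposite angular senses, so their fields oppose: B = |1.14×10⁻⁵ − 3.34×10⁻⁶| = 8.02×10⁻⁶ T.

B ≈ 8.02 μT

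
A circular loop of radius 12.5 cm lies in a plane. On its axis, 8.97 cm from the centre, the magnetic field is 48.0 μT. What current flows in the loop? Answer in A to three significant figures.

On the axis of a loop, B = μ₀IR²/[2(R²+z²)^(3/2)], so I = 2B(R²+z²)^(3/2)/(μ₀R²).
R² + z² = 0.01562 + 0.008046 = 0.02367 m²; raised to 3/2 gives 3.64×10⁻³ m³.
I = 2 × 4.80×10⁻⁵ × 3.64×10⁻³ / (1.26×10⁻⁶ × 0.01562) = 17.8 A.

I ≈ 17.8 A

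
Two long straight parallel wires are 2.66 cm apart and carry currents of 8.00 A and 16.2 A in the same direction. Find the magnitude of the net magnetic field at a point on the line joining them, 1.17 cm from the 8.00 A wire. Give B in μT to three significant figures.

B ≈ 80.7 μT

Each long wire gives B = μ₀I/(2πd). Distances are d₁ = 0.0117 m and d₂ = 0.0149 m.
B₁ = 1.37×10⁻⁴ T, B₂ = 2.17×10⁻⁴ T.
Between parallel currents the two contributions point in opposite directions, so they subtract. B = |B₁ − B₂| = |1.37×10⁻⁴ − 2.17×10⁻⁴| = 8.07×10⁻⁵ T.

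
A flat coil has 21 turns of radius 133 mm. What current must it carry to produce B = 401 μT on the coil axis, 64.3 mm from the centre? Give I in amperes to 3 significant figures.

For an N-turn coil, B = Nμ₀IR²/[2(R²+z²)^(3/2)] with R = 0.133 m, z = 0.0643 m, so I = 2B(R²+z²)^(3/2)/(Nμ₀R²) = 2 × 4.01×10⁻⁴ × 3.22×10⁻³ / (21 × 4π×10⁻⁷ × 0.01769) = 5.54 A.

I ≈ 5.54 A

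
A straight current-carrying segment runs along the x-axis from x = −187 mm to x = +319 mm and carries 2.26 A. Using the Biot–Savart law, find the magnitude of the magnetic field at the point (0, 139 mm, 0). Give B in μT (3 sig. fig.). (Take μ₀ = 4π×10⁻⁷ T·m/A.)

B ≈ 2.80 μT

For a finite straight segment, B = (μ₀I/4πd)(sinθ₁ + sinθ₂), where θ₁, θ₂ are the angles from the perpendicular to each end.
The perpendicular distance is d = 0.139 m; the end-offsets along the wire are a = 0.187 m and b = 0.319 m.
sinθ₁ = 0.187/√(0.187²+0.139²) = 0.8026; sinθ₂ = 0.319/√(0.319²+0.139²) = 0.9167.
B = (4π×10⁻⁷ × 2.26) / (4π × 0.139) × (0.8026 + 0.9167) = 2.80×10⁻⁶ T.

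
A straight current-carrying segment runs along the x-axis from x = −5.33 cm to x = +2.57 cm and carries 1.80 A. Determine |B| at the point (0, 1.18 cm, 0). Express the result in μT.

B ≈ 28.8 μT

For a finite straight segment, B = (μ₀I/4πd)(sinθ₁ + sinθ₂), where θ₁, θ₂ are the angles from the perpendicular to each end.
The perpendicular distance is d = 0.0118 m; the end-offsets along the wire are a = 0.0533 m and b = 0.0257 m.
sinθ₁ = 0.0533/√(0.0533²+0.0118²) = 0.9764; sinθ₂ = 0.0257/√(0.0257²+0.0118²) = 0.9088.
B = (4π×10⁻⁷ × 1.80) / (4π × 0.0118) × (0.9764 + 0.9088) = 2.88×10⁻⁵ T.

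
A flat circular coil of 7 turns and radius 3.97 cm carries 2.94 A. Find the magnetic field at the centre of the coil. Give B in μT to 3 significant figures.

For an N-turn flat coil, B = Nμ₀I/(2R) with R = 0.0397 m.
B = 7 × 4.65×10⁻⁵ T = 3.26×10⁻⁴ T.

B ≈ 326 μT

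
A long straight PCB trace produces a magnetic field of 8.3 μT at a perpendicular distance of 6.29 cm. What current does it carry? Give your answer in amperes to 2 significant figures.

I ≈ 2.6 A

For a long straight wire B = μ₀I/(2πd), so I = 2πdB/μ₀.
I = 2π × 0.0629 × 8.30×10⁻⁶ / (4π×10⁻⁷) = 2.61 A.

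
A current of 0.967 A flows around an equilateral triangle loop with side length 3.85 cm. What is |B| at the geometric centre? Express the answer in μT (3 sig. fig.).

B ≈ 45.2 μT

Each side is a finite straight segment at perpendicular distance d = a/(2 tan(π/3)) = 0.01111 m from the centre, with end-angles ±π/3.
One side contributes B₁ = (μ₀I/4πd)·2 sin(π/3) = 1.51×10⁻⁵ T.
All 3 sides add in the same direction: B = 3 × 1.51×10⁻⁵ = 4.52×10⁻⁵ T.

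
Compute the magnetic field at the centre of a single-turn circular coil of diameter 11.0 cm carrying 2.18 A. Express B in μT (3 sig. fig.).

B ≈ 24.9 μT

At the centre of a circular loop the Biot–Savart law gives B = μ₀I/(2R) (so R = 0.055 m).
B = (4π×10⁻⁷ × 2.18) / (2 × 0.055) = 2.49×10⁻⁵ T.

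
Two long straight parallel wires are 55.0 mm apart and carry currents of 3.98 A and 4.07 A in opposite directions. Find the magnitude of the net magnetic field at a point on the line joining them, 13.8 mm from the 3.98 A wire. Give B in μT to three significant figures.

B ≈ 77.4 μT

Each long wire gives B = μ₀I/(2πd). Distances are d₁ = 0.0138 m and d₂ = 0.0412 m.
B₁ = 5.77×10⁻⁵ T, B₂ = 1.98×10⁻⁵ T.
Between antiparallel currents both contributions point the same way, so they add. B = B₁ + B₂ = 5.77×10⁻⁵ + 1.98×10⁻⁵ = 7.74×10⁻⁵ T.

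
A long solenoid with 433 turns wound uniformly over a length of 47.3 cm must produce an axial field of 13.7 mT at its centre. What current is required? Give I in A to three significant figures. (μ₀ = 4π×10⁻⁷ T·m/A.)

I ≈ 11.9 A

Inside a long solenoid B = μ₀nI with n = 915.4 m⁻¹, so I = B/(μ₀n).
I = 1.37×10⁻² / (4π×10⁻⁷ × 915.4) = 11.9 A.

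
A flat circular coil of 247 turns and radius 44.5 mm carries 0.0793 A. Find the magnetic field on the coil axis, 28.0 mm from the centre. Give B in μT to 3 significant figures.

B ≈ 168 μT

For an N-turn flat coil, B = Nμ₀IR²/[2(R²+z²)^(3/2)] with R = 0.0445 m, z = 0.028 m.
B = 247 × 6.79×10⁻⁷ T = 1.68×10⁻⁴ T.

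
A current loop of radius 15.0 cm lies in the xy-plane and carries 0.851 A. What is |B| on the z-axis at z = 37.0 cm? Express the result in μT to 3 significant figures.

On the axis of a circular loop, B = μ₀IR² / [2(R²+z²)^(3/2)].
R² + z² = (0.15)² + (0.37)² = 0.1594 m², and (R²+z²)^(3/2) = 6.36×10⁻² m³.
B = (4π×10⁻⁷ × 0.851 × 0.0225) / (2 × 6.36×10⁻²) = 1.89×10⁻⁷ T.

B ≈ 0.189 μT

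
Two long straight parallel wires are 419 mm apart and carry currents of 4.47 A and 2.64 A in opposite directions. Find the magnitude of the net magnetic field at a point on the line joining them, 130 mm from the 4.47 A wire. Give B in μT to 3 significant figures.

B ≈ 8.70 μT

Each long wire gives B = μ₀I/(2πd). Distances are d₁ = 0.13 m and d₂ = 0.289 m.
B₁ = 6.88×10⁻⁶ T, B₂ = 1.83×10⁻⁶ T.
Between antiparallel currents both contributions point the same way, so they add. B = B₁ + B₂ = 6.88×10⁻⁶ + 1.83×10⁻⁶ = 8.70×10⁻⁶ T.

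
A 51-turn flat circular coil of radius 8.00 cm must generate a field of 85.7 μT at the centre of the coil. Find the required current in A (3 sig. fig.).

I ≈ 0.214 A

For an N-turn coil, B = Nμ₀I/(2R) with R = 0.08 m, so I = 2RB/(Nμ₀) = 2 × 0.08 × 8.57×10⁻⁵ / (51 × 4π×10⁻⁷) = 0.214 A.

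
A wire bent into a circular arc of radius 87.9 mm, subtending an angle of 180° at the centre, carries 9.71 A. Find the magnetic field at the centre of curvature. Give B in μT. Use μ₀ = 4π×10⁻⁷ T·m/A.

The Biot–Savart field of a circular arc at its centre is B = μ₀Iφ/(4πR), with φ = 3.142 rad.
B = (4π×10⁻⁷ × 9.71 × 3.142) / (4π × 0.0879) = 3.47×10⁻⁵ T.

B ≈ 34.7 μT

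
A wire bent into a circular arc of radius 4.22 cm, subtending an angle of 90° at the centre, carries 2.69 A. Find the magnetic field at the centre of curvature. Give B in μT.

The Biot–Savart field of a circular arc at its centre is B = μ₀Iφ/(4πR), with φ = 1.571 rad.
B = (4π×10⁻⁷ × 2.69 × 1.571) / (4π × 0.0422) = 1.00×10⁻⁵ T.

B ≈ 10.0 μT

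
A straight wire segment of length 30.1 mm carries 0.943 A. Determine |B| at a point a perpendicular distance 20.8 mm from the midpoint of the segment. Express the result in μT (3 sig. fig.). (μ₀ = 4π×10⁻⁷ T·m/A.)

For a finite straight segment, B = (μ₀I/4πd)(sinθ₁ + sinθ₂), where θ₁, θ₂ are the angles from the perpendicular to each end.
The perpendicular from the point meets the wire at its midpoint, so each end is L/2 = 0.01505 m away along the wire.
sinθ₁ = 0.01505/√(0.01505²+0.0208²) = 0.5862; sinθ₂ = 0.01505/√(0.01505²+0.0208²) = 0.5862.
B = (4π×10⁻⁷ × 0.943) / (4π × 0.0208) × (0.5862 + 0.5862) = 5.32×10⁻⁶ T.

B ≈ 5.32 μT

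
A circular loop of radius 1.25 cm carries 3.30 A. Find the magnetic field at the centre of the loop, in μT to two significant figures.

B ≈ 170 μT

At the centre of a circular loop the Biot–Savart law gives B = μ₀I/(2R).
B = (4π×10⁻⁷ × 3.30) / (2 × 0.0125) = 1.66×10⁻⁴ T.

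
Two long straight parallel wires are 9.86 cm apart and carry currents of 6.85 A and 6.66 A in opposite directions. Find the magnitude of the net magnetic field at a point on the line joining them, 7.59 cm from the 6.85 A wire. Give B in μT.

B ≈ 76.7 μT

Each long wire gives B = μ₀I/(2πd). Distances are d₁ = 0.0759 m and d₂ = 0.0227 m.
B₁ = 1.81×10⁻⁵ T, B₂ = 5.87×10⁻⁵ T.
Between antiparallel currents both contributions point the same way, so they add. B = B₁ + B₂ = 1.81×10⁻⁵ + 5.87×10⁻⁵ = 7.67×10⁻⁵ T.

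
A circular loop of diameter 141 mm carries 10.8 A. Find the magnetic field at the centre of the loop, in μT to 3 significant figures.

B ≈ 96.3 μT

At the centre of a circular loop the Biot–Savart law gives B = μ₀I/(2R) (so R = 0.0705 m).
B = (4π×10⁻⁷ × 10.8) / (2 × 0.0705) = 9.63×10⁻⁵ T.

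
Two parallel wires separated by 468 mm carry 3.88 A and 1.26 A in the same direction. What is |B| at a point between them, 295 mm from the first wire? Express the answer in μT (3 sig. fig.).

B ≈ 1.17 μT

Each long wire gives B = μ₀I/(2πd). Distances are d₁ = 0.295 m and d₂ = 0.173 m.
B₁ = 2.63×10⁻⁶ T, B₂ = 1.46×10⁻⁶ T.
Between parallel currents the two contributions point in opposite directions, so they subtract. B = |B₁ − B₂| = |2.63×10⁻⁶ − 1.46×10⁻⁶| = 1.17×10⁻⁶ T.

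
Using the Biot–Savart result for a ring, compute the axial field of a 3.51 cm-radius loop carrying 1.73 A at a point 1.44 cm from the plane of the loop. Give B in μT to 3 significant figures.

On the axis of a circular loop, B = μ₀IR² / [2(R²+z²)^(3/2)].
R² + z² = (0.0351)² + (0.0144)² = 0.001439 m², and (R²+z²)^(3/2) = 5.46×10⁻⁵ m³.
B = (4π×10⁻⁷ × 1.73 × 0.001232) / (2 × 5.46×10⁻⁵) = 2.45×10⁻⁵ T.

B ≈ 24.5 μT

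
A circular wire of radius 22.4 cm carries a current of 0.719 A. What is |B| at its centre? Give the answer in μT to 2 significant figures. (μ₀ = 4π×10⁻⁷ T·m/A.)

At the centre of a circular loop the Biot–Savart law gives B = μ₀I/(2R).
B = (4π×10⁻⁷ × 0.719) / (2 × 0.224) = 2.02×10⁻⁶ T.

B ≈ 2.0 μT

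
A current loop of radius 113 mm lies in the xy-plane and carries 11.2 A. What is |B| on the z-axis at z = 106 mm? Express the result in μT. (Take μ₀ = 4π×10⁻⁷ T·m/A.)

On the axis of a circular loop, B = μ₀IR² / [2(R²+z²)^(3/2)].
R² + z² = (0.113)² + (0.106)² = 0.024 m², and (R²+z²)^(3/2) = 3.72×10⁻³ m³.
B = (4π×10⁻⁷ × 11.2 × 0.01277) / (2 × 3.72×10⁻³) = 2.42×10⁻⁵ T.

B ≈ 24.2 μT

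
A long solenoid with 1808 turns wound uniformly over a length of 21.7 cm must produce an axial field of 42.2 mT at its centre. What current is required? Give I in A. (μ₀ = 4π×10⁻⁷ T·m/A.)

Inside a long solenoid B = μ₀nI with n = 8332 m⁻¹, so I = B/(μ₀n).
I = 4.22×10⁻² / (4π×10⁻⁷ × 8332) = 4.03 A.

I ≈ 4.03 A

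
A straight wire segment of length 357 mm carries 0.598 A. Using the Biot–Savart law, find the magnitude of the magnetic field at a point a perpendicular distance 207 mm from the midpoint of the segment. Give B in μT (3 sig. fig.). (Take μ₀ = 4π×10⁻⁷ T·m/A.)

B ≈ 0.377 μT

For a finite straight segment, B = (μ₀I/4πd)(sinθ₁ + sinθ₂), where θ₁, θ₂ are the angles from the perpendicular to each end.
The perpendicular from the point meets the wire at its midpoint, so each end is L/2 = 0.1785 m away along the wire.
sinθ₁ = 0.1785/√(0.1785²+0.207²) = 0.6530; sinθ₂ = 0.1785/√(0.1785²+0.207²) = 0.6530.
B = (4π×10⁻⁷ × 0.598) / (4π × 0.207) × (0.6530 + 0.6530) = 3.77×10⁻⁷ T.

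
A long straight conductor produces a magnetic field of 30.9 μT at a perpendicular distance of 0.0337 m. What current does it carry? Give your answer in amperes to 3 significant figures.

I ≈ 5.21 A

For a long straight wire B = μ₀I/(2πd), so I = 2πdB/μ₀.
I = 2π × 0.0337 × 3.09×10⁻⁵ / (4π×10⁻⁷) = 5.21 A.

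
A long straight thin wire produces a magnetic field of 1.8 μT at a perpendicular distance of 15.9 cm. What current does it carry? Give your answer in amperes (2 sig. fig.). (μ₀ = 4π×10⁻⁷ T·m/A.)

For a long straight wire B = μ₀I/(2πd), so I = 2πdB/μ₀.
I = 2π × 0.159 × 1.80×10⁻⁶ / (4π×10⁻⁷) = 1.43 A.

I ≈ 1.4 A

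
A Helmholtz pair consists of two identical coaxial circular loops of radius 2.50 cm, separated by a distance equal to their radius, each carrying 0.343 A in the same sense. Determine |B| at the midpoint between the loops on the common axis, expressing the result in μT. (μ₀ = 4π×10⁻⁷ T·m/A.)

Each loop contributes B = μ₀IR²/[2(R²+z²)^(3/2)] on the axis, with z measured from that loop.
Loop 1 (z = 0.0125 m): B₁ = 6.17×10⁻⁶ T. Loop 2 (z = 0.0125 m): B₂ = 6.17×10⁻⁶ T.
The fields add: B = B₁ + B₂ = 1.23×10⁻⁵ T.

B ≈ 12.3 μT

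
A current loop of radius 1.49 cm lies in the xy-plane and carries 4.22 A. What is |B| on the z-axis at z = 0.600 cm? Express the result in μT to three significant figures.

On the axis of a circular loop, B = μ₀IR² / [2(R²+z²)^(3/2)].
R² + z² = (0.0149)² + (0.006)² = 0.000258 m², and (R²+z²)^(3/2) = 4.14×10⁻⁶ m³.
B = (4π×10⁻⁷ × 4.22 × 0.000222) / (2 × 4.14×10⁻⁶) = 1.42×10⁻⁴ T.

B ≈ 142 μT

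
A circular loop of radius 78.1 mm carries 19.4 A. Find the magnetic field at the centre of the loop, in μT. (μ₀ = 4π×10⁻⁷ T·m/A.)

At the centre of a circular loop the Biot–Savart law gives B = μ₀I/(2R).
B = (4π×10⁻⁷ × 19.4) / (2 × 0.0781) = 1.56×10⁻⁴ T.

B ≈ 156 μT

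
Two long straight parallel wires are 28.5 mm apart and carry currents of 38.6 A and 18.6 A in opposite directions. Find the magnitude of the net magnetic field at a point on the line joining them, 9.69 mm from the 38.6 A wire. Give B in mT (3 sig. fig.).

Each long wire gives B = μ₀I/(2πd). Distances are d₁ = 0.00969 m and d₂ = 0.01881 m.
B₁ = 7.97×10⁻⁴ T, B₂ = 1.98×10⁻⁴ T.
Between antiparallel currents both contributions point the same way, so they add. B = B₁ + B₂ = 7.97×10⁻⁴ + 1.98×10⁻⁴ = 9.94×10⁻⁴ T.

B ≈ 0.994 mT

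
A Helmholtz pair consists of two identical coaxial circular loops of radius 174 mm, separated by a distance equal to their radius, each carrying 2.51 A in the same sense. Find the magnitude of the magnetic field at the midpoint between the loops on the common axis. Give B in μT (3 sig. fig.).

Each loop contributes B = μ₀IR²/[2(R²+z²)^(3/2)] on the axis, with z measured from that loop.
Loop 1 (z = 0.087 m): B₁ = 6.49×10⁻⁶ T. Loop 2 (z = 0.087 m): B₂ = 6.49×10⁻⁶ T.
The fields add: B = B₁ + B₂ = 1.30×10⁻⁵ T.

B ≈ 13.0 μT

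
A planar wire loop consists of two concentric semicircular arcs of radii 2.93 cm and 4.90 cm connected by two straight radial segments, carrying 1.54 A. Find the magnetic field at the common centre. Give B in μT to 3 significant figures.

B ≈ 6.64 μT

The radial connectors point toward the centre, so dl × r̂ = 0 and they contribute nothing.
Each semicircle gives μ₀I/(4R): inner arc 1.65×10⁻⁵ T, outer arc 9.87×10⁻⁶ T.
The two arcs carry current in opposite angular senses, so their fields oppose: B = |1.65×10⁻⁵ − 9.87×10⁻⁶| = 6.64×10⁻⁶ T.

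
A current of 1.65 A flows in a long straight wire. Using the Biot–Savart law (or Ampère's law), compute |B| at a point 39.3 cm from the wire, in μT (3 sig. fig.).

B ≈ 0.840 μT

For an infinitely long straight wire, B = μ₀I/(2πd).
B = (4π×10⁻⁷ × 1.65) / (2π × 0.393) = 8.40×10⁻⁷ T.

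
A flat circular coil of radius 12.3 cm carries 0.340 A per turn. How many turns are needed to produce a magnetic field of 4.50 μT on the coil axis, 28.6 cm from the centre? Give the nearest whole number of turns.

For an N-turn coil, B = Nμ₀IR²/[2(R²+z²)^(3/2)]. A single turn gives B₁ = 1.07×10⁻⁷ T with R = 0.123 m, z = 0.286 m.
N = B/B₁ = 4.50×10⁻⁶ / 1.07×10⁻⁷ = 42.01.

N = 42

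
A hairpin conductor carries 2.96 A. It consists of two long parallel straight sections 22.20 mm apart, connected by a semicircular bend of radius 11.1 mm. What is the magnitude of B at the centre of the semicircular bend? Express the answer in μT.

The semicircular arc contributes B_arc = μ₀I·π/(4πR) = μ₀I/(4R) = 8.38×10⁻⁵ T.
Each semi-infinite lead is at perpendicular distance R = 0.0111 m from the centre, with the perpendicular foot at its near end, so it contributes μ₀I/(4πR); both point the same way, together 5.33×10⁻⁵ T.
Arc and leads all point the same direction: B = 8.38×10⁻⁵ + 5.33×10⁻⁵ = 1.37×10⁻⁴ T.

B ≈ 137 μT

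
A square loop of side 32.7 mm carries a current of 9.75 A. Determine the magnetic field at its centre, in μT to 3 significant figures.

Each side is a finite straight segment at perpendicular distance d = a/(2 tan(π/4)) = 0.01635 m from the centre, with end-angles ±π/4.
One side contributes B₁ = (μ₀I/4πd)·2 sin(π/4) = 8.43×10⁻⁵ T.
All 4 sides add in the same direction: B = 4 × 8.43×10⁻⁵ = 3.37×10⁻⁴ T.

B ≈ 337 μT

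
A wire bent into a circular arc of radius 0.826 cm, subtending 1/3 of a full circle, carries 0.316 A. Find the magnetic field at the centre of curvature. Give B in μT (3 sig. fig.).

B ≈ 8.01 μT

The Biot–Savart field of a circular arc at its centre is B = μ₀Iφ/(4πR), with φ = 2.094 rad.
B = (4π×10⁻⁷ × 0.316 × 2.094) / (4π × 0.00826) = 8.01×10⁻⁶ T.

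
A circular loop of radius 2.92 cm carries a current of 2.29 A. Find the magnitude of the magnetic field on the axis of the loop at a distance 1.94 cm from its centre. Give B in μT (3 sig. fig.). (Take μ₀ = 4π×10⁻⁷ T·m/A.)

B ≈ 28.5 μT

On the axis of a circular loop, B = μ₀IR² / [2(R²+z²)^(3/2)].
R² + z² = (0.0292)² + (0.0194)² = 0.001229 m², and (R²+z²)^(3/2) = 4.31×10⁻⁵ m³.
B = (4π×10⁻⁷ × 2.29 × 0.0008526) / (2 × 4.31×10⁻⁵) = 2.85×10⁻⁵ T.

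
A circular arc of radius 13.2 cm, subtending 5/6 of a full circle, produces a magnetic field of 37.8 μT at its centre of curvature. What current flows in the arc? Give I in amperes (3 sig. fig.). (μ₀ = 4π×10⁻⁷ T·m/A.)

I ≈ 9.53 A

For a circular arc, B = μ₀Iφ/(4πR) with φ in radians; here φ = 5.236 rad.
So I = 4πRB/(μ₀φ) = 4π × 0.132 × 3.78×10⁻⁵ / (4π×10⁻⁷ × 5.236) = 9.53 A.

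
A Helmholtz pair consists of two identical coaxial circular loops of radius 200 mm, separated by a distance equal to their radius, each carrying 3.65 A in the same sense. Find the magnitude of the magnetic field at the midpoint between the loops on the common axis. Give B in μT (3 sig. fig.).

B ≈ 16.4 μT

Each loop contributes B = μ₀IR²/[2(R²+z²)^(3/2)] on the axis, with z measured from that loop.
Loop 1 (z = 0.1 m): B₁ = 8.20×10⁻⁶ T. Loop 2 (z = 0.1 m): B₂ = 8.20×10⁻⁶ T.
The fields add: B = B₁ + B₂ = 1.64×10⁻⁵ T.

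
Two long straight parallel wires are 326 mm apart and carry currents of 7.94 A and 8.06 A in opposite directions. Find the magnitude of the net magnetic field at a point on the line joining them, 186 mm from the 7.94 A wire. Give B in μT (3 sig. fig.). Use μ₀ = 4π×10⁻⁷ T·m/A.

Each long wire gives B = μ₀I/(2πd). Distances are d₁ = 0.186 m and d₂ = 0.14 m.
B₁ = 8.54×10⁻⁶ T, B₂ = 1.15×10⁻⁵ T.
Between antiparallel currents both contributions point the same way, so they add. B = B₁ + B₂ = 8.54×10⁻⁶ + 1.15×10⁻⁵ = 2.01×10⁻⁵ T.

B ≈ 20.1 μT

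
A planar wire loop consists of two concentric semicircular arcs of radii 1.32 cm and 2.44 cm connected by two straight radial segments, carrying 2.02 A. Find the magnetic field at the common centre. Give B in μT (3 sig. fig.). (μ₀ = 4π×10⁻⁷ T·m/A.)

The radial connectors point toward the centre, so dl × r̂ = 0 and they contribute nothing.
Each semicircle gives μ₀I/(4R): inner arc 4.81×10⁻⁵ T, outer arc 2.60×10⁻⁵ T.
The two arcs carry current in opposite angular senses, so their fields oppose: B = |4.81×10⁻⁵ − 2.60×10⁻⁵| = 2.21×10⁻⁵ T.

B ≈ 22.1 μT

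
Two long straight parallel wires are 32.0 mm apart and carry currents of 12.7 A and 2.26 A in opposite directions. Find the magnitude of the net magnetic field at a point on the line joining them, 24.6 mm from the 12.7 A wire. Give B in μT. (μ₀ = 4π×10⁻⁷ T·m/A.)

Each long wire gives B = μ₀I/(2πd). Distances are d₁ = 0.0246 m and d₂ = 0.0074 m.
B₁ = 1.03×10⁻⁴ T, B₂ = 6.11×10⁻⁵ T.
Between antiparallel currents both contributions point the same way, so they add. B = B₁ + B₂ = 1.03×10⁻⁴ + 6.11×10⁻⁵ = 1.64×10⁻⁴ T.

B ≈ 164 μT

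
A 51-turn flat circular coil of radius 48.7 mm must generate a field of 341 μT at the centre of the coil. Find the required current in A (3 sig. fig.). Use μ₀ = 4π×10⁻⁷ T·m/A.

I ≈ 0.518 A

For an N-turn coil, B = Nμ₀I/(2R) with R = 0.0487 m, so I = 2RB/(Nμ₀) = 2 × 0.0487 × 3.41×10⁻⁴ / (51 × 4π×10⁻⁷) = 0.518 A.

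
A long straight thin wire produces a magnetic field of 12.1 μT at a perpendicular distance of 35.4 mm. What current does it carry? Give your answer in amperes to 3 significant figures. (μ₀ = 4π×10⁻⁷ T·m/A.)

I ≈ 2.14 A

For a long straight wire B = μ₀I/(2πd), so I = 2πdB/μ₀.
I = 2π × 0.0354 × 1.21×10⁻⁵ / (4π×10⁻⁷) = 2.14 A.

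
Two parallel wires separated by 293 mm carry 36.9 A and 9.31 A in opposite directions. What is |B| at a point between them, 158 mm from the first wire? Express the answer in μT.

B ≈ 60.5 μT

Each long wire gives B = μ₀I/(2πd). Distances are d₁ = 0.158 m and d₂ = 0.135 m.
B₁ = 4.67×10⁻⁵ T, B₂ = 1.38×10⁻⁵ T.
Between antiparallel currents both contributions point the same way, so they add. B = B₁ + B₂ = 4.67×10⁻⁵ + 1.38×10⁻⁵ = 6.05×10⁻⁵ T.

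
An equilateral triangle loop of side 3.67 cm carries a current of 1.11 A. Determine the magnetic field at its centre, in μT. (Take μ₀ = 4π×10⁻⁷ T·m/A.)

Each side is a finite straight segment at perpendicular distance d = a/(2 tan(π/3)) = 0.01059 m from the centre, with end-angles ±π/3.
One side contributes B₁ = (μ₀I/4πd)·2 sin(π/3) = 1.81×10⁻⁵ T.
All 3 sides add in the same direction: B = 3 × 1.81×10⁻⁵ = 5.44×10⁻⁵ T.

B ≈ 54.4 μT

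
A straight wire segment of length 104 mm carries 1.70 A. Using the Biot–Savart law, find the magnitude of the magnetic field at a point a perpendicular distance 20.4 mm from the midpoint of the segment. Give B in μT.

B ≈ 15.5 μT

For a finite straight segment, B = (μ₀I/4πd)(sinθ₁ + sinθ₂), where θ₁, θ₂ are the angles from the perpendicular to each end.
The perpendicular from the point meets the wire at its midpoint, so each end is L/2 = 0.052 m away along the wire.
sinθ₁ = 0.052/√(0.052²+0.0204²) = 0.9309; sinθ₂ = 0.052/√(0.052²+0.0204²) = 0.9309.
B = (4π×10⁻⁷ × 1.70) / (4π × 0.0204) × (0.9309 + 0.9309) = 1.55×10⁻⁵ T.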